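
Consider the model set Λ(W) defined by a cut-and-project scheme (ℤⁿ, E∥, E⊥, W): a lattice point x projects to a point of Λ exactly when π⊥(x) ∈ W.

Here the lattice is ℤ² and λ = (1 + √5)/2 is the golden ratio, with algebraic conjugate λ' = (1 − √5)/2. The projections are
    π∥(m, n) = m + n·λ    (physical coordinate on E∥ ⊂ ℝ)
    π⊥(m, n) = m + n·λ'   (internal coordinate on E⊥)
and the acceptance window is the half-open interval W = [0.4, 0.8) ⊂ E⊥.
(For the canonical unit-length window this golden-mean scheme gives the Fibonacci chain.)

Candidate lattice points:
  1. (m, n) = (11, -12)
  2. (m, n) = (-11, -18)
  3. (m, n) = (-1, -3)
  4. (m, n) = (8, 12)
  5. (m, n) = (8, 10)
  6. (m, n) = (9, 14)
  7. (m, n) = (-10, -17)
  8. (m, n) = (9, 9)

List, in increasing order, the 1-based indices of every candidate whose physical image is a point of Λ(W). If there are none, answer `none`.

λ' = (1−√5)/2 ≈ -0.618034.
[1] lift (11,-12): star map gives 18.416408; window check 0.4 ≤ 18.416408 < 0.8 is false → out
[2] lift (-11,-18): star map gives 0.124612; window check 0.4 ≤ 0.124612 < 0.8 is false → out
[3] lift (-1,-3): star map gives 0.854102; window check 0.4 ≤ 0.854102 < 0.8 is false → out
[4] lift (8,12): star map gives 0.583592; window check 0.4 ≤ 0.583592 < 0.8 is true → IN Λ
[5] lift (8,10): star map gives 1.819660; window check 0.4 ≤ 1.819660 < 0.8 is false → out
[6] lift (9,14): star map gives 0.347524; window check 0.4 ≤ 0.347524 < 0.8 is false → out
[7] lift (-10,-17): star map gives 0.506578; window check 0.4 ≤ 0.506578 < 0.8 is true → IN Λ
[8] lift (9,9): star map gives 3.437694; window check 0.4 ≤ 3.437694 < 0.8 is false → out

4, 7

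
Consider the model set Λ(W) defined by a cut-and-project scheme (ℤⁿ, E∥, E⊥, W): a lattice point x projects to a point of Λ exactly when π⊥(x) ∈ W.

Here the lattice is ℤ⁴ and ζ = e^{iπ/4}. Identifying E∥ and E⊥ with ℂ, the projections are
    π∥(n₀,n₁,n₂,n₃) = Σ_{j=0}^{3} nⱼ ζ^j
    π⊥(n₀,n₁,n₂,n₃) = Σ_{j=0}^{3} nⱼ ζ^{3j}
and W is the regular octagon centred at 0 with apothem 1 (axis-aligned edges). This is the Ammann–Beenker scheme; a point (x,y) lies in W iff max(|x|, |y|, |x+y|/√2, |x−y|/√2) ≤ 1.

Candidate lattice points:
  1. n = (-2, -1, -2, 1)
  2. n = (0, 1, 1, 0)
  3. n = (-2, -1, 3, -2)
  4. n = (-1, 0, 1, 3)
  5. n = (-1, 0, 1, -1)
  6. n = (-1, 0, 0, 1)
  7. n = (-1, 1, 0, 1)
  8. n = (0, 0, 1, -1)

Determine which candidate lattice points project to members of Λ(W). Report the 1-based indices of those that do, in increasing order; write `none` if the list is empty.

2, 6

Internal map: ζ^{3j} for j=0..3 gives (1,0), (−√2/2,√2/2), (0,−1), (√2/2,√2/2).
candidate 1: n = (-2, -1, -2, 1) → π⊥ ≈ (-0.5858, +2.0000); max(|x|,|y|,|x±y|/√2) = 2.0000 > 1 ⇒ ∉ W
candidate 2: n = (0, 1, 1, 0) → π⊥ ≈ (-0.7071, -0.2929); max(|x|,|y|,|x±y|/√2) = 0.7071 ≤ 1 ⇒ ∈ W
candidate 3: n = (-2, -1, 3, -2) → π⊥ ≈ (-2.7071, -5.1213); max(|x|,|y|,|x±y|/√2) = 5.5355 > 1 ⇒ ∉ W
candidate 4: n = (-1, 0, 1, 3) → π⊥ ≈ (+1.1213, +1.1213); max(|x|,|y|,|x±y|/√2) = 1.5858 > 1 ⇒ ∉ W
candidate 5: n = (-1, 0, 1, -1) → π⊥ ≈ (-1.7071, -1.7071); max(|x|,|y|,|x±y|/√2) = 2.4142 > 1 ⇒ ∉ W
candidate 6: n = (-1, 0, 0, 1) → π⊥ ≈ (-0.2929, +0.7071); max(|x|,|y|,|x±y|/√2) = 0.7071 ≤ 1 ⇒ ∈ W
candidate 7: n = (-1, 1, 0, 1) → π⊥ ≈ (-1.0000, +1.4142); max(|x|,|y|,|x±y|/√2) = 1.7071 > 1 ⇒ ∉ W
candidate 8: n = (0, 0, 1, -1) → π⊥ ≈ (-0.7071, -1.7071); max(|x|,|y|,|x±y|/√2) = 1.7071 > 1 ⇒ ∉ W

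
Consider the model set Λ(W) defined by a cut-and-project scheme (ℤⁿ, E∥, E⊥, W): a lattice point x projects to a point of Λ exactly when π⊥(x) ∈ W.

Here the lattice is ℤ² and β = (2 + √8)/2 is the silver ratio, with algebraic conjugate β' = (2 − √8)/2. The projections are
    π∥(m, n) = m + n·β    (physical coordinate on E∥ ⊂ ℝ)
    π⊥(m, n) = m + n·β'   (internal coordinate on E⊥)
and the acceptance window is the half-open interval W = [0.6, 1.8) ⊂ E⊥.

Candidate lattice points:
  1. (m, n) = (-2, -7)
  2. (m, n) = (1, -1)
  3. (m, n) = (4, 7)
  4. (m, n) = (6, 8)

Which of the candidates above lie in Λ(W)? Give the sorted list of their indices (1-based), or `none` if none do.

Compute β' = (2−√8)/2 = -0.4142, so π⊥(m,n) = m -0.4142·n.
#1 (-2,-7): internal coord -2 + (-7)·β' = +0.8995; +0.8995 ∈ [0.6, 1.8) → IN Λ
#2 (1,-1): internal coord 1 + (-1)·β' = +1.4142; +1.4142 ∈ [0.6, 1.8) → IN Λ
#3 (4,7): internal coord 4 + (7)·β' = +1.1005; +1.1005 ∈ [0.6, 1.8) → IN Λ
#4 (6,8): internal coord 6 + (8)·β' = +2.6863; +2.6863 ∉ [0.6, 1.8) → out

1, 2, 3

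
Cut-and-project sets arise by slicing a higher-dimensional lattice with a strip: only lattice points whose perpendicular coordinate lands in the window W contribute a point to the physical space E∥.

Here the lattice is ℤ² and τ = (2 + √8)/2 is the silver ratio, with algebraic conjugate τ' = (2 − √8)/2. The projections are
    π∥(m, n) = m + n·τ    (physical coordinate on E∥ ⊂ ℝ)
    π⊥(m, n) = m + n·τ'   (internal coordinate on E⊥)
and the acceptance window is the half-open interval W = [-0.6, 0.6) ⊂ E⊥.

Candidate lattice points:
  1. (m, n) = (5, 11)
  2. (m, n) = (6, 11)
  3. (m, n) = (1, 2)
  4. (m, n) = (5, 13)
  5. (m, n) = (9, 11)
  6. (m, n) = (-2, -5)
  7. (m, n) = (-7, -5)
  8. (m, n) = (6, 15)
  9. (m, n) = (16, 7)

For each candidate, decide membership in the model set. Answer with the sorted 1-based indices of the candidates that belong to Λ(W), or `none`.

1, 3, 4, 6, 8

τ' = (2−√8)/2 ≈ -0.4142.
[1] lift (5,11): star map gives 0.4437; window check -0.6 ≤ 0.4437 < 0.6 is true → IN Λ
[2] lift (6,11): star map gives 1.4437; window check -0.6 ≤ 1.4437 < 0.6 is false → out
[3] lift (1,2): star map gives 0.1716; window check -0.6 ≤ 0.1716 < 0.6 is true → IN Λ
[4] lift (5,13): star map gives -0.3848; window check -0.6 ≤ -0.3848 < 0.6 is true → IN Λ
[5] lift (9,11): star map gives 4.4437; window check -0.6 ≤ 4.4437 < 0.6 is false → out
[6] lift (-2,-5): star map gives 0.0711; window check -0.6 ≤ 0.0711 < 0.6 is true → IN Λ
[7] lift (-7,-5): star map gives -4.9289; window check -0.6 ≤ -4.9289 < 0.6 is false → out
[8] lift (6,15): star map gives -0.2132; window check -0.6 ≤ -0.2132 < 0.6 is true → IN Λ
[9] lift (16,7): star map gives 13.1005; window check -0.6 ≤ 13.1005 < 0.6 is false → out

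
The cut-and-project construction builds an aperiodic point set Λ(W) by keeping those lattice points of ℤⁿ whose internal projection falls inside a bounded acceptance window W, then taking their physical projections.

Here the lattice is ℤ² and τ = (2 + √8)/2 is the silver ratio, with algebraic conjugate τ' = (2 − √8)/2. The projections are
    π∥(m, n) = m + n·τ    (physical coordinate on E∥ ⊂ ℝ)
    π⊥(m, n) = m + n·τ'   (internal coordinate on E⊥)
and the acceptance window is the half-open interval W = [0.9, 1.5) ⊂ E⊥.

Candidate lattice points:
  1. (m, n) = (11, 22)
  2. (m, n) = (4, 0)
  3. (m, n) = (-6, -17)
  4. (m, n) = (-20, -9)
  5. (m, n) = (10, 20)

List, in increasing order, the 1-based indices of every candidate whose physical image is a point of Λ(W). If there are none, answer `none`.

τ' = (2−√8)/2 ≈ -0.4142.
#1 (11,22): internal coord 11 + (22)·τ' = +1.8873; +1.8873 ∉ [0.9, 1.5) → out
#2 (4,0): internal coord 4 + (0)·τ' = +4.0000; +4.0000 ∉ [0.9, 1.5) → out
#3 (-6,-17): internal coord -6 + (-17)·τ' = +1.0416; +1.0416 ∈ [0.9, 1.5) → IN Λ
#4 (-20,-9): internal coord -20 + (-9)·τ' = -16.2721; -16.2721 ∉ [0.9, 1.5) → out
#5 (10,20): internal coord 10 + (20)·τ' = +1.7157; +1.7157 ∉ [0.9, 1.5) → out

3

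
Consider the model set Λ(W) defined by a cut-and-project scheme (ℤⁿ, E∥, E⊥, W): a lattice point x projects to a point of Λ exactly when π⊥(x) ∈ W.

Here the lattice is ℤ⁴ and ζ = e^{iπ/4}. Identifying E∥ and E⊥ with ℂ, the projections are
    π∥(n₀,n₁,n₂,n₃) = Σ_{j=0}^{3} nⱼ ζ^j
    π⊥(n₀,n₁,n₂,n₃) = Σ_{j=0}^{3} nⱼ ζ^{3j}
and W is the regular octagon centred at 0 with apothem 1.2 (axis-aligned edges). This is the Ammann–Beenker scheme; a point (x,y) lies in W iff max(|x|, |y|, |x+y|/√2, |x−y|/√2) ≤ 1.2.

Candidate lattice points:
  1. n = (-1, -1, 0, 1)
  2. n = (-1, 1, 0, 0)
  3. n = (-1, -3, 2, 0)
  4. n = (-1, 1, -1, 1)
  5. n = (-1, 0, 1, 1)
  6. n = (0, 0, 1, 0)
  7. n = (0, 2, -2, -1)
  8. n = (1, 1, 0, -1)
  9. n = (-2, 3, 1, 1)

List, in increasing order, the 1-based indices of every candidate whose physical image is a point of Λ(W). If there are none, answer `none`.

With ζ = e^{iπ/4} the internal vectors are ζ^0,ζ^3,ζ^6,ζ^9.
candidate 1: n = (-1, -1, 0, 1) → π⊥ ≈ (+0.4142, +0.0000); max(|x|,|y|,|x±y|/√2) = 0.4142 ≤ 1.2 ⇒ ∈ W
candidate 2: n = (-1, 1, 0, 0) → π⊥ ≈ (-1.7071, +0.7071); max(|x|,|y|,|x±y|/√2) = 1.7071 > 1.2 ⇒ ∉ W
candidate 3: n = (-1, -3, 2, 0) → π⊥ ≈ (+1.1213, -4.1213); max(|x|,|y|,|x±y|/√2) = 4.1213 > 1.2 ⇒ ∉ W
candidate 4: n = (-1, 1, -1, 1) → π⊥ ≈ (-1.0000, +2.4142); max(|x|,|y|,|x±y|/√2) = 2.4142 > 1.2 ⇒ ∉ W
candidate 5: n = (-1, 0, 1, 1) → π⊥ ≈ (-0.2929, -0.2929); max(|x|,|y|,|x±y|/√2) = 0.4142 ≤ 1.2 ⇒ ∈ W
candidate 6: n = (0, 0, 1, 0) → π⊥ ≈ (+0.0000, -1.0000); max(|x|,|y|,|x±y|/√2) = 1.0000 ≤ 1.2 ⇒ ∈ W
candidate 7: n = (0, 2, -2, -1) → π⊥ ≈ (-2.1213, +2.7071); max(|x|,|y|,|x±y|/√2) = 3.4142 > 1.2 ⇒ ∉ W
candidate 8: n = (1, 1, 0, -1) → π⊥ ≈ (-0.4142, +0.0000); max(|x|,|y|,|x±y|/√2) = 0.4142 ≤ 1.2 ⇒ ∈ W
candidate 9: n = (-2, 3, 1, 1) → π⊥ ≈ (-3.4142, +1.8284); max(|x|,|y|,|x±y|/√2) = 3.7071 > 1.2 ⇒ ∉ W

1, 5, 6, 8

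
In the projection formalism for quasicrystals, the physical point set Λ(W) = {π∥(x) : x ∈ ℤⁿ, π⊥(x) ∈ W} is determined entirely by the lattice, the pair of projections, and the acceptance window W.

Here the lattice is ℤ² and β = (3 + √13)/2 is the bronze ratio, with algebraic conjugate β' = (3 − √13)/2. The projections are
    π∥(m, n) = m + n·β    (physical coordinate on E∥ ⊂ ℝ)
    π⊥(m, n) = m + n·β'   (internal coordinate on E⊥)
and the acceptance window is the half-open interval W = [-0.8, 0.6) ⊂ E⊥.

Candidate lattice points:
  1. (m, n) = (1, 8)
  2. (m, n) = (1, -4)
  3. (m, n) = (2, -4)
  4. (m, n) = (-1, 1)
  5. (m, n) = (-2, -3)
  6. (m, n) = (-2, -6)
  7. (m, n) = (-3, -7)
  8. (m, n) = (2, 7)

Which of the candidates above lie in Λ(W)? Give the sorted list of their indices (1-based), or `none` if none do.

6, 8

Numerically β ≈ 3.3028 and β' = −1/β ≈ -0.3028.
#1 (1,8): internal coord 1 + (8)·β' = -1.4222; -1.4222 ∉ [-0.8, 0.6) → out
#2 (1,-4): internal coord 1 + (-4)·β' = +2.2111; +2.2111 ∉ [-0.8, 0.6) → out
#3 (2,-4): internal coord 2 + (-4)·β' = +3.2111; +3.2111 ∉ [-0.8, 0.6) → out
#4 (-1,1): internal coord -1 + (1)·β' = -1.3028; -1.3028 ∉ [-0.8, 0.6) → out
#5 (-2,-3): internal coord -2 + (-3)·β' = -1.0917; -1.0917 ∉ [-0.8, 0.6) → out
#6 (-2,-6): internal coord -2 + (-6)·β' = -0.1833; -0.1833 ∈ [-0.8, 0.6) → IN Λ
#7 (-3,-7): internal coord -3 + (-7)·β' = -0.8806; -0.8806 ∉ [-0.8, 0.6) → out
#8 (2,7): internal coord 2 + (7)·β' = -0.1194; -0.1194 ∈ [-0.8, 0.6) → IN Λ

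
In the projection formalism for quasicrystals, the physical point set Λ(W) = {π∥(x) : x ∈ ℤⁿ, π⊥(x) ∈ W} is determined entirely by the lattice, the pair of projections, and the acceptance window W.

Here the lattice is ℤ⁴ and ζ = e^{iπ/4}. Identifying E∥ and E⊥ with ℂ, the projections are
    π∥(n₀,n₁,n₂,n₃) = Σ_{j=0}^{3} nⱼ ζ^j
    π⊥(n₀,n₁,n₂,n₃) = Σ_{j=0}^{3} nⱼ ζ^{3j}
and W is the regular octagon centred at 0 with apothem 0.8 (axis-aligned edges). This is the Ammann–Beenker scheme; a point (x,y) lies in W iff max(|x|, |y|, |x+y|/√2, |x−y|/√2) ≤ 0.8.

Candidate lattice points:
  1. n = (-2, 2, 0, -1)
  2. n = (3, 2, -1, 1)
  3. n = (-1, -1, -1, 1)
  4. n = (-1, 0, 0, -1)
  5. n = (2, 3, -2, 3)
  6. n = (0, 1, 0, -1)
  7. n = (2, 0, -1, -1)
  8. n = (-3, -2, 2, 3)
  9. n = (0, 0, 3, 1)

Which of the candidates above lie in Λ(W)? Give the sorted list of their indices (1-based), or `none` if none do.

With ζ = e^{iπ/4} the internal vectors are ζ^0,ζ^3,ζ^6,ζ^9.
candidate 1: n = (-2, 2, 0, -1) → π⊥ ≈ (-4.121320, +0.707107); max(|x|,|y|,|x±y|/√2) = 4.121320 > 0.8 ⇒ ∉ W
candidate 2: n = (3, 2, -1, 1) → π⊥ ≈ (+2.292893, +3.121320); max(|x|,|y|,|x±y|/√2) = 3.828427 > 0.8 ⇒ ∉ W
candidate 3: n = (-1, -1, -1, 1) → π⊥ ≈ (+0.414214, +1.000000); max(|x|,|y|,|x±y|/√2) = 1.000000 > 0.8 ⇒ ∉ W
candidate 4: n = (-1, 0, 0, -1) → π⊥ ≈ (-1.707107, -0.707107); max(|x|,|y|,|x±y|/√2) = 1.707107 > 0.8 ⇒ ∉ W
candidate 5: n = (2, 3, -2, 3) → π⊥ ≈ (+2.000000, +6.242641); max(|x|,|y|,|x±y|/√2) = 6.242641 > 0.8 ⇒ ∉ W
candidate 6: n = (0, 1, 0, -1) → π⊥ ≈ (-1.414214, +0.000000); max(|x|,|y|,|x±y|/√2) = 1.414214 > 0.8 ⇒ ∉ W
candidate 7: n = (2, 0, -1, -1) → π⊥ ≈ (+1.292893, +0.292893); max(|x|,|y|,|x±y|/√2) = 1.292893 > 0.8 ⇒ ∉ W
candidate 8: n = (-3, -2, 2, 3) → π⊥ ≈ (+0.535534, -1.292893); max(|x|,|y|,|x±y|/√2) = 1.292893 > 0.8 ⇒ ∉ W
candidate 9: n = (0, 0, 3, 1) → π⊥ ≈ (+0.707107, -2.292893); max(|x|,|y|,|x±y|/√2) = 2.292893 > 0.8 ⇒ ∉ W

none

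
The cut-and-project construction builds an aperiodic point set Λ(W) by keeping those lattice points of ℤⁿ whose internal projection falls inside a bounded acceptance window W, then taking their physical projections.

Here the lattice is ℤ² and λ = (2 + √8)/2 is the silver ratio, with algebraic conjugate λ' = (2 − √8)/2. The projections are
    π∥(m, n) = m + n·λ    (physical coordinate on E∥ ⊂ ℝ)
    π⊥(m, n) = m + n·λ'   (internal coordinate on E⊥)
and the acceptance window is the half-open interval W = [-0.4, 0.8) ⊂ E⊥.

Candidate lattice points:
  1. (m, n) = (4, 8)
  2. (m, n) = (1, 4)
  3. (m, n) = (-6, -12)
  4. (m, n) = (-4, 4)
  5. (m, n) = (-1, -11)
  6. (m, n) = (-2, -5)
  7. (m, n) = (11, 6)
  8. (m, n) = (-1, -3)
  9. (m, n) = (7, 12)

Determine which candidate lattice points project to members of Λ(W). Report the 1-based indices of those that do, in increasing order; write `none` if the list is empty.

1, 6, 8

λ' = (2−√8)/2 ≈ -0.414214.
candidate 1: (m,n)=(4,8) → π∥ = 4+8·λ ≈ 23.313708, π⊥ = 4+8·λ' ≈ 0.686292 ∈ [-0.4, 0.8) ⇒ IN Λ
candidate 2: (m,n)=(1,4) → π∥ = 1+4·λ ≈ 10.656854, π⊥ = 1+4·λ' ≈ -0.656854 ∉ [-0.4, 0.8) ⇒ out
candidate 3: (m,n)=(-6,-12) → π∥ = -6-12·λ ≈ -34.970563, π⊥ = -6-12·λ' ≈ -1.029437 ∉ [-0.4, 0.8) ⇒ out
candidate 4: (m,n)=(-4,4) → π∥ = -4+4·λ ≈ 5.656854, π⊥ = -4+4·λ' ≈ -5.656854 ∉ [-0.4, 0.8) ⇒ out
candidate 5: (m,n)=(-1,-11) → π∥ = -1-11·λ ≈ -27.556349, π⊥ = -1-11·λ' ≈ 3.556349 ∉ [-0.4, 0.8) ⇒ out
candidate 6: (m,n)=(-2,-5) → π∥ = -2-5·λ ≈ -14.071068, π⊥ = -2-5·λ' ≈ 0.071068 ∈ [-0.4, 0.8) ⇒ IN Λ
candidate 7: (m,n)=(11,6) → π∥ = 11+6·λ ≈ 25.485281, π⊥ = 11+6·λ' ≈ 8.514719 ∉ [-0.4, 0.8) ⇒ out
candidate 8: (m,n)=(-1,-3) → π∥ = -1-3·λ ≈ -8.242641, π⊥ = -1-3·λ' ≈ 0.242641 ∈ [-0.4, 0.8) ⇒ IN Λ
candidate 9: (m,n)=(7,12) → π∥ = 7+12·λ ≈ 35.970563, π⊥ = 7+12·λ' ≈ 2.029437 ∉ [-0.4, 0.8) ⇒ out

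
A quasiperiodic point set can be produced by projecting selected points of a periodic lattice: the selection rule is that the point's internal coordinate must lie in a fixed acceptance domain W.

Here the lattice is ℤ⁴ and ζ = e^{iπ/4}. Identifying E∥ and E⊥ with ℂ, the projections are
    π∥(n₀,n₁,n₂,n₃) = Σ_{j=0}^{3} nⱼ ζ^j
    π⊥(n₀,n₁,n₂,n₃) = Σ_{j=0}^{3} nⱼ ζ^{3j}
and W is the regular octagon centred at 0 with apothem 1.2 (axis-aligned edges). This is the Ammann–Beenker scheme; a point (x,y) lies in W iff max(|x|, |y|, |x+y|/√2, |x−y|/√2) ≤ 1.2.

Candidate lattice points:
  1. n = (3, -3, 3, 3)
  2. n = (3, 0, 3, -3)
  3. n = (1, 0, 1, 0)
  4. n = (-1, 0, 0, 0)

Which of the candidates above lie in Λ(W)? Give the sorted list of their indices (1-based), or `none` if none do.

Internal map: ζ^{3j} for j=0..3 gives (1,0), (−√2/2,√2/2), (0,−1), (√2/2,√2/2).
#1 (3, -3, 3, 3): internal (7.24264, -3.00000); octagon support 7.24264 vs apothem 1.2 → ∉ W
#2 (3, 0, 3, -3): internal (0.87868, -5.12132); octagon support 5.12132 vs apothem 1.2 → ∉ W
#3 (1, 0, 1, 0): internal (1.00000, -1.00000); octagon support 1.41421 vs apothem 1.2 → ∉ W
#4 (-1, 0, 0, 0): internal (-1.00000, 0.00000); octagon support 1.00000 vs apothem 1.2 → ∈ W

4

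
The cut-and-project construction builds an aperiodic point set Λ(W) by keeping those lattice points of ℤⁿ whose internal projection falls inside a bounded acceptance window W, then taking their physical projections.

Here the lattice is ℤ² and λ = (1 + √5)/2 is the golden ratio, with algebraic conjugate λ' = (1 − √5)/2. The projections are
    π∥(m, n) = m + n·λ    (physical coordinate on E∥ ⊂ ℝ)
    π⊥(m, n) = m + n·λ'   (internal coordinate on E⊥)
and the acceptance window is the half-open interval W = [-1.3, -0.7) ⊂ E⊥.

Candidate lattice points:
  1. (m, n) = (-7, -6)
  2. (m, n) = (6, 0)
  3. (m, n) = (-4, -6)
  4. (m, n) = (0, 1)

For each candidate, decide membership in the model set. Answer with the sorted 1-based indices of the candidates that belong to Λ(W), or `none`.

λ' = (1−√5)/2 ≈ -0.618034.
[1] lift (-7,-6): star map gives -3.291796; window check -1.3 ≤ -3.291796 < -0.7 is false → out
[2] lift (6,0): star map gives 6.000000; window check -1.3 ≤ 6.000000 < -0.7 is false → out
[3] lift (-4,-6): star map gives -0.291796; window check -1.3 ≤ -0.291796 < -0.7 is false → out
[4] lift (0,1): star map gives -0.618034; window check -1.3 ≤ -0.618034 < -0.7 is false → out

none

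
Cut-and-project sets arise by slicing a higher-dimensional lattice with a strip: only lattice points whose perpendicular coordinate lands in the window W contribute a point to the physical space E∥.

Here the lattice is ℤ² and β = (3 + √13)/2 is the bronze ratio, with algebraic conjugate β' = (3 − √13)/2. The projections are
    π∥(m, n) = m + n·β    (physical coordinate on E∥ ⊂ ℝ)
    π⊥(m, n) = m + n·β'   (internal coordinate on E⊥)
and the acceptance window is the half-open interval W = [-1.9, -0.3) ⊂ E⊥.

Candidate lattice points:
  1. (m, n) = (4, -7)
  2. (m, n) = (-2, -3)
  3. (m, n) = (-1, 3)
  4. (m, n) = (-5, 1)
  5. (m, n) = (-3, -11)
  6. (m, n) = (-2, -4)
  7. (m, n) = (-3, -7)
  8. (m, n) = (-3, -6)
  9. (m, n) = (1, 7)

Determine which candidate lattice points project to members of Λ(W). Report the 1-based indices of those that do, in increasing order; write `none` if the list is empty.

β' = (3−√13)/2 ≈ -0.3028.
[1] lift (4,-7): star map gives 6.1194; window check -1.9 ≤ 6.1194 < -0.3 is false → out
[2] lift (-2,-3): star map gives -1.0917; window check -1.9 ≤ -1.0917 < -0.3 is true → IN Λ
[3] lift (-1,3): star map gives -1.9083; window check -1.9 ≤ -1.9083 < -0.3 is false → out
[4] lift (-5,1): star map gives -5.3028; window check -1.9 ≤ -5.3028 < -0.3 is false → out
[5] lift (-3,-11): star map gives 0.3305; window check -1.9 ≤ 0.3305 < -0.3 is false → out
[6] lift (-2,-4): star map gives -0.7889; window check -1.9 ≤ -0.7889 < -0.3 is true → IN Λ
[7] lift (-3,-7): star map gives -0.8806; window check -1.9 ≤ -0.8806 < -0.3 is true → IN Λ
[8] lift (-3,-6): star map gives -1.1833; window check -1.9 ≤ -1.1833 < -0.3 is true → IN Λ
[9] lift (1,7): star map gives -1.1194; window check -1.9 ≤ -1.1194 < -0.3 is true → IN Λ

2, 6, 7, 8, 9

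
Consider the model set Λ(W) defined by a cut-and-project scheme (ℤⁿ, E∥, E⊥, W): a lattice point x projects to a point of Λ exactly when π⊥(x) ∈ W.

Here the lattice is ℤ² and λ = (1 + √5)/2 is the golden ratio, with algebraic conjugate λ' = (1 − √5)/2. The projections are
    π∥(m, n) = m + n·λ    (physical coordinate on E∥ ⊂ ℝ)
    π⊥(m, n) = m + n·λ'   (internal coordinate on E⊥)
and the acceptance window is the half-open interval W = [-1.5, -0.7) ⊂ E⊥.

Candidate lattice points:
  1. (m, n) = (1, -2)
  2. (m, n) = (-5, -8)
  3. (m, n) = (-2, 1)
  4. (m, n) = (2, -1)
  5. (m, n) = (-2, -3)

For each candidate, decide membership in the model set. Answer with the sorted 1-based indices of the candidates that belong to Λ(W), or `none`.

none

Compute λ' = (1−√5)/2 = -0.6180, so π⊥(m,n) = m -0.6180·n.
#1 (1,-2): internal coord 1 + (-2)·λ' = +2.2361; +2.2361 ∉ [-1.5, -0.7) → out
#2 (-5,-8): internal coord -5 + (-8)·λ' = -0.0557; -0.0557 ∉ [-1.5, -0.7) → out
#3 (-2,1): internal coord -2 + (1)·λ' = -2.6180; -2.6180 ∉ [-1.5, -0.7) → out
#4 (2,-1): internal coord 2 + (-1)·λ' = +2.6180; +2.6180 ∉ [-1.5, -0.7) → out
#5 (-2,-3): internal coord -2 + (-3)·λ' = -0.1459; -0.1459 ∉ [-1.5, -0.7) → out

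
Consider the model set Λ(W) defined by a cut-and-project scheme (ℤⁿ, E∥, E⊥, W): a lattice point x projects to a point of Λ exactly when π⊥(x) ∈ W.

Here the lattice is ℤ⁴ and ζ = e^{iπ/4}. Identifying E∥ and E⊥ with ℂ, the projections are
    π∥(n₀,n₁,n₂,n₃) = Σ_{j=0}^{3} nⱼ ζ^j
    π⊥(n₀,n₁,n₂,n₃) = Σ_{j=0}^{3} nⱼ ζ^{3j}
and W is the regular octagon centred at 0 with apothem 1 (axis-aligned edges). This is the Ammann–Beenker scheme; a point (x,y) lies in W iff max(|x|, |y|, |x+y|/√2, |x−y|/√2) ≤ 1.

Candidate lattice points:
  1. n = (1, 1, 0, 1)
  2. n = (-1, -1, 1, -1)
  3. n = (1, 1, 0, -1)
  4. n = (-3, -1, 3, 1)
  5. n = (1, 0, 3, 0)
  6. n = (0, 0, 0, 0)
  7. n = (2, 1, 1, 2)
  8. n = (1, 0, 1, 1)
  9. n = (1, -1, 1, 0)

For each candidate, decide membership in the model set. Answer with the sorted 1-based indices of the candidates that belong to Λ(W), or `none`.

π⊥(n) = n₀ + n₁ζ³ + n₂ζ⁶ + n₃ζ⁹ where ζ = e^{iπ/4}.
candidate 1: n = (1, 1, 0, 1) → π⊥ ≈ (+1.0000, +1.4142); max(|x|,|y|,|x±y|/√2) = 1.7071 > 1 ⇒ ∉ W
candidate 2: n = (-1, -1, 1, -1) → π⊥ ≈ (-1.0000, -2.4142); max(|x|,|y|,|x±y|/√2) = 2.4142 > 1 ⇒ ∉ W
candidate 3: n = (1, 1, 0, -1) → π⊥ ≈ (-0.4142, +0.0000); max(|x|,|y|,|x±y|/√2) = 0.4142 ≤ 1 ⇒ ∈ W
candidate 4: n = (-3, -1, 3, 1) → π⊥ ≈ (-1.5858, -3.0000); max(|x|,|y|,|x±y|/√2) = 3.2426 > 1 ⇒ ∉ W
candidate 5: n = (1, 0, 3, 0) → π⊥ ≈ (+1.0000, -3.0000); max(|x|,|y|,|x±y|/√2) = 3.0000 > 1 ⇒ ∉ W
candidate 6: n = (0, 0, 0, 0) → π⊥ ≈ (+0.0000, +0.0000); max(|x|,|y|,|x±y|/√2) = 0.0000 ≤ 1 ⇒ ∈ W
candidate 7: n = (2, 1, 1, 2) → π⊥ ≈ (+2.7071, +1.1213); max(|x|,|y|,|x±y|/√2) = 2.7071 > 1 ⇒ ∉ W
candidate 8: n = (1, 0, 1, 1) → π⊥ ≈ (+1.7071, -0.2929); max(|x|,|y|,|x±y|/√2) = 1.7071 > 1 ⇒ ∉ W
candidate 9: n = (1, -1, 1, 0) → π⊥ ≈ (+1.7071, -1.7071); max(|x|,|y|,|x±y|/√2) = 2.4142 > 1 ⇒ ∉ W

3, 6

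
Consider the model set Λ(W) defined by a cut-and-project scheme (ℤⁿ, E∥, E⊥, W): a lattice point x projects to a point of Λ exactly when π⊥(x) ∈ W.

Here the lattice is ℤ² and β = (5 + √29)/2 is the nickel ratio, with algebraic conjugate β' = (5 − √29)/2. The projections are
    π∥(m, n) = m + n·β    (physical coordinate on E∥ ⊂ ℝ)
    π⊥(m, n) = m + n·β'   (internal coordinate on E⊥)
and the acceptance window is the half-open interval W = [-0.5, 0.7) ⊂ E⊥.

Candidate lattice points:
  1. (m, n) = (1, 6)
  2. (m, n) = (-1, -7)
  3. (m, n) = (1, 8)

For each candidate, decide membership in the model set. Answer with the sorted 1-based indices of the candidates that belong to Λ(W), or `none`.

Numerically β ≈ 5.1926 and β' = −1/β ≈ -0.1926.
[1] lift (1,6): star map gives -0.1555; window check -0.5 ≤ -0.1555 < 0.7 is true → IN Λ
[2] lift (-1,-7): star map gives 0.3481; window check -0.5 ≤ 0.3481 < 0.7 is true → IN Λ
[3] lift (1,8): star map gives -0.5407; window check -0.5 ≤ -0.5407 < 0.7 is false → out

1, 2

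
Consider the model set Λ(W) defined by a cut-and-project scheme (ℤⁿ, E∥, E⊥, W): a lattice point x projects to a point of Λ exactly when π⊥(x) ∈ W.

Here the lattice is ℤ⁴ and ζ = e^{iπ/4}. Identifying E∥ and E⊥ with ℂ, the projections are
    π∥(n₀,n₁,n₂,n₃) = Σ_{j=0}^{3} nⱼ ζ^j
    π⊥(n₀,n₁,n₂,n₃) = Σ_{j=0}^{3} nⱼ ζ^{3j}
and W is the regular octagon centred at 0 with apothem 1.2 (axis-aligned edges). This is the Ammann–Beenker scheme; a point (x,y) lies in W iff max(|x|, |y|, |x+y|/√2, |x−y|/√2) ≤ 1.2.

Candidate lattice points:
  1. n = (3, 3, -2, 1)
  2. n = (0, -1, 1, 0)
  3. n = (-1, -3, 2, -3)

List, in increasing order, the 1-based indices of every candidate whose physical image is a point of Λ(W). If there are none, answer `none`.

With ζ = e^{iπ/4} the internal vectors are ζ^0,ζ^3,ζ^6,ζ^9.
candidate 1: n = (3, 3, -2, 1) → π⊥ ≈ (+1.585786, +4.828427); max(|x|,|y|,|x±y|/√2) = 4.828427 > 1.2 ⇒ ∉ W
candidate 2: n = (0, -1, 1, 0) → π⊥ ≈ (+0.707107, -1.707107); max(|x|,|y|,|x±y|/√2) = 1.707107 > 1.2 ⇒ ∉ W
candidate 3: n = (-1, -3, 2, -3) → π⊥ ≈ (-1.000000, -6.242641); max(|x|,|y|,|x±y|/√2) = 6.242641 > 1.2 ⇒ ∉ W

none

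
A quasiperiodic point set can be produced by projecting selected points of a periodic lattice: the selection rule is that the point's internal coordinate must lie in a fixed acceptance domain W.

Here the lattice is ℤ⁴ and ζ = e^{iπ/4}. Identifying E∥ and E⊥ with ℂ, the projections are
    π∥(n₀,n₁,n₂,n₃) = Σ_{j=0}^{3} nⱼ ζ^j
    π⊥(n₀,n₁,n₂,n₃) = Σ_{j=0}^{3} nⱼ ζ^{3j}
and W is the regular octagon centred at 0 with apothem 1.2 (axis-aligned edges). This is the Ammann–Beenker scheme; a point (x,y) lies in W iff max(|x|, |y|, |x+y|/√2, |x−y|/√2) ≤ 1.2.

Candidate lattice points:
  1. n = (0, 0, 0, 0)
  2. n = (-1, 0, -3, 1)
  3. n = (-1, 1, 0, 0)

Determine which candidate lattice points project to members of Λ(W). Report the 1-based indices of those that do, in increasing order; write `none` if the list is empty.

π⊥(n) = n₀ + n₁ζ³ + n₂ζ⁶ + n₃ζ⁹ where ζ = e^{iπ/4}.
candidate 1: n = (0, 0, 0, 0) → π⊥ ≈ (+0.0000, +0.0000); max(|x|,|y|,|x±y|/√2) = 0.0000 ≤ 1.2 ⇒ ∈ W
candidate 2: n = (-1, 0, -3, 1) → π⊥ ≈ (-0.2929, +3.7071); max(|x|,|y|,|x±y|/√2) = 3.7071 > 1.2 ⇒ ∉ W
candidate 3: n = (-1, 1, 0, 0) → π⊥ ≈ (-1.7071, +0.7071); max(|x|,|y|,|x±y|/√2) = 1.7071 > 1.2 ⇒ ∉ W

1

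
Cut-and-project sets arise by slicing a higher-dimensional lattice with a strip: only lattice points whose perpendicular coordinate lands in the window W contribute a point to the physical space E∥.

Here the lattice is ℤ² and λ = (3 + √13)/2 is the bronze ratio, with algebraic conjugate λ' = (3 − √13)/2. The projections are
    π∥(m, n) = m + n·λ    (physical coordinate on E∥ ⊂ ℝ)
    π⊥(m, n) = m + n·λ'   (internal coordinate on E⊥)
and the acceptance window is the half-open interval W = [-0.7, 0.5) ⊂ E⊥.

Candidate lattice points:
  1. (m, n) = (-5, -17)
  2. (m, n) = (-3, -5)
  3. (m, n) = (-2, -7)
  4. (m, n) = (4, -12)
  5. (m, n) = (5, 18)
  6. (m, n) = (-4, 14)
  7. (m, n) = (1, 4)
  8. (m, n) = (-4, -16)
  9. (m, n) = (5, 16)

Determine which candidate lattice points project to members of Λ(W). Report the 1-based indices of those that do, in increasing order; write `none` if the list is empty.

λ' = (3−√13)/2 ≈ -0.3028.
candidate 1: (m,n)=(-5,-17) → π∥ = -5-17·λ ≈ -61.1472, π⊥ = -5-17·λ' ≈ 0.1472 ∈ [-0.7, 0.5) ⇒ IN Λ
candidate 2: (m,n)=(-3,-5) → π∥ = -3-5·λ ≈ -19.5139, π⊥ = -3-5·λ' ≈ -1.4861 ∉ [-0.7, 0.5) ⇒ out
candidate 3: (m,n)=(-2,-7) → π∥ = -2-7·λ ≈ -25.1194, π⊥ = -2-7·λ' ≈ 0.1194 ∈ [-0.7, 0.5) ⇒ IN Λ
candidate 4: (m,n)=(4,-12) → π∥ = 4-12·λ ≈ -35.6333, π⊥ = 4-12·λ' ≈ 7.6333 ∉ [-0.7, 0.5) ⇒ out
candidate 5: (m,n)=(5,18) → π∥ = 5+18·λ ≈ 64.4500, π⊥ = 5+18·λ' ≈ -0.4500 ∈ [-0.7, 0.5) ⇒ IN Λ
candidate 6: (m,n)=(-4,14) → π∥ = -4+14·λ ≈ 42.2389, π⊥ = -4+14·λ' ≈ -8.2389 ∉ [-0.7, 0.5) ⇒ out
candidate 7: (m,n)=(1,4) → π∥ = 1+4·λ ≈ 14.2111, π⊥ = 1+4·λ' ≈ -0.2111 ∈ [-0.7, 0.5) ⇒ IN Λ
candidate 8: (m,n)=(-4,-16) → π∥ = -4-16·λ ≈ -56.8444, π⊥ = -4-16·λ' ≈ 0.8444 ∉ [-0.7, 0.5) ⇒ out
candidate 9: (m,n)=(5,16) → π∥ = 5+16·λ ≈ 57.8444, π⊥ = 5+16·λ' ≈ 0.1556 ∈ [-0.7, 0.5) ⇒ IN Λ

1, 3, 5, 7, 9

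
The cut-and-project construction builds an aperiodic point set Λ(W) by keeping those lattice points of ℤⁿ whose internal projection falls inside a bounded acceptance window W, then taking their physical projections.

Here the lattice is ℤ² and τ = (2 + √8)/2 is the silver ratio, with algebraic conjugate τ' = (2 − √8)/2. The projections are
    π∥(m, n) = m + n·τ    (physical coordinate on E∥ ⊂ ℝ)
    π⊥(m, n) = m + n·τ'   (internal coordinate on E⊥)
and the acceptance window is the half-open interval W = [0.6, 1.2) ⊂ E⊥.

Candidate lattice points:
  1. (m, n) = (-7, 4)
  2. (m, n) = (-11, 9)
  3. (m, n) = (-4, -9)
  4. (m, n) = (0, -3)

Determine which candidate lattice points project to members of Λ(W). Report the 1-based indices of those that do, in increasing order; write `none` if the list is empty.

Compute τ' = (2−√8)/2 = -0.4142, so π⊥(m,n) = m -0.4142·n.
candidate 1: (m,n)=(-7,4) → π∥ = -7+4·τ ≈ 2.6569, π⊥ = -7+4·τ' ≈ -8.6569 ∉ [0.6, 1.2) ⇒ out
candidate 2: (m,n)=(-11,9) → π∥ = -11+9·τ ≈ 10.7279, π⊥ = -11+9·τ' ≈ -14.7279 ∉ [0.6, 1.2) ⇒ out
candidate 3: (m,n)=(-4,-9) → π∥ = -4-9·τ ≈ -25.7279, π⊥ = -4-9·τ' ≈ -0.2721 ∉ [0.6, 1.2) ⇒ out
candidate 4: (m,n)=(0,-3) → π∥ = 0-3·τ ≈ -7.2426, π⊥ = 0-3·τ' ≈ 1.2426 ∉ [0.6, 1.2) ⇒ out

none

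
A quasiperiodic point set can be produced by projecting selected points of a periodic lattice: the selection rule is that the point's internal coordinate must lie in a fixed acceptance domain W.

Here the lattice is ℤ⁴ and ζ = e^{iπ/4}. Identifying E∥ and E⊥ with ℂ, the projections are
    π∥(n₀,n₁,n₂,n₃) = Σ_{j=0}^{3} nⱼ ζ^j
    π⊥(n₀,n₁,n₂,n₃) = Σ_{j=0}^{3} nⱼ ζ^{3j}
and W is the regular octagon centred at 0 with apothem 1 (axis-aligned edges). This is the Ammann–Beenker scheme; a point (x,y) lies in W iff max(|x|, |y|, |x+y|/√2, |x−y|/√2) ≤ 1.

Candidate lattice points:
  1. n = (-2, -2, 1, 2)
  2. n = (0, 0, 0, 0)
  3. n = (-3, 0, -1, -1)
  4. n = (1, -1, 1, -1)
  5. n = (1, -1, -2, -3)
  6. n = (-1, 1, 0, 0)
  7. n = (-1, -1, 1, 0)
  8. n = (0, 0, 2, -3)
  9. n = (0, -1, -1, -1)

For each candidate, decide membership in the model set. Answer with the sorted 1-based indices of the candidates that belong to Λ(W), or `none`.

π⊥(n) = n₀ + n₁ζ³ + n₂ζ⁶ + n₃ζ⁹ where ζ = e^{iπ/4}.
#1 (-2, -2, 1, 2): internal (0.8284, -1.0000); octagon support 1.2929 vs apothem 1 → ∉ W
#2 (0, 0, 0, 0): internal (0.0000, 0.0000); octagon support 0.0000 vs apothem 1 → ∈ W
#3 (-3, 0, -1, -1): internal (-3.7071, 0.2929); octagon support 3.7071 vs apothem 1 → ∉ W
#4 (1, -1, 1, -1): internal (1.0000, -2.4142); octagon support 2.4142 vs apothem 1 → ∉ W
#5 (1, -1, -2, -3): internal (-0.4142, -0.8284); octagon support 0.8787 vs apothem 1 → ∈ W
#6 (-1, 1, 0, 0): internal (-1.7071, 0.7071); octagon support 1.7071 vs apothem 1 → ∉ W
#7 (-1, -1, 1, 0): internal (-0.2929, -1.7071); octagon support 1.7071 vs apothem 1 → ∉ W
#8 (0, 0, 2, -3): internal (-2.1213, -4.1213); octagon support 4.4142 vs apothem 1 → ∉ W
#9 (0, -1, -1, -1): internal (0.0000, -0.4142); octagon support 0.4142 vs apothem 1 → ∈ W

2, 5, 9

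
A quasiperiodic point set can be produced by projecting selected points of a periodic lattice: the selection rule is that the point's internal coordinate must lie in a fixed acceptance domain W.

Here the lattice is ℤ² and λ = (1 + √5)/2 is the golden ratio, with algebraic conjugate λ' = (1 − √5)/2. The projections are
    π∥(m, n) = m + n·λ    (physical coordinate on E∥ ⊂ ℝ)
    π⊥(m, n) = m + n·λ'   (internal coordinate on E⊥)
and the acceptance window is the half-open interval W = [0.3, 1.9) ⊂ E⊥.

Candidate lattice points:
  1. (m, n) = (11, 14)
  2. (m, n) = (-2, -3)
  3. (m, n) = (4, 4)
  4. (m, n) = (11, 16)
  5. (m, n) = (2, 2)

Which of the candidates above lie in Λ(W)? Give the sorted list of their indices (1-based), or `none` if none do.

Compute λ' = (1−√5)/2 = -0.61803, so π⊥(m,n) = m -0.61803·n.
candidate 1: (m,n)=(11,14) → π∥ = 11+14·λ ≈ 33.65248, π⊥ = 11+14·λ' ≈ 2.34752 ∉ [0.3, 1.9) ⇒ out
candidate 2: (m,n)=(-2,-3) → π∥ = -2-3·λ ≈ -6.85410, π⊥ = -2-3·λ' ≈ -0.14590 ∉ [0.3, 1.9) ⇒ out
candidate 3: (m,n)=(4,4) → π∥ = 4+4·λ ≈ 10.47214, π⊥ = 4+4·λ' ≈ 1.52786 ∈ [0.3, 1.9) ⇒ IN Λ
candidate 4: (m,n)=(11,16) → π∥ = 11+16·λ ≈ 36.88854, π⊥ = 11+16·λ' ≈ 1.11146 ∈ [0.3, 1.9) ⇒ IN Λ
candidate 5: (m,n)=(2,2) → π∥ = 2+2·λ ≈ 5.23607, π⊥ = 2+2·λ' ≈ 0.76393 ∈ [0.3, 1.9) ⇒ IN Λ

3, 4, 5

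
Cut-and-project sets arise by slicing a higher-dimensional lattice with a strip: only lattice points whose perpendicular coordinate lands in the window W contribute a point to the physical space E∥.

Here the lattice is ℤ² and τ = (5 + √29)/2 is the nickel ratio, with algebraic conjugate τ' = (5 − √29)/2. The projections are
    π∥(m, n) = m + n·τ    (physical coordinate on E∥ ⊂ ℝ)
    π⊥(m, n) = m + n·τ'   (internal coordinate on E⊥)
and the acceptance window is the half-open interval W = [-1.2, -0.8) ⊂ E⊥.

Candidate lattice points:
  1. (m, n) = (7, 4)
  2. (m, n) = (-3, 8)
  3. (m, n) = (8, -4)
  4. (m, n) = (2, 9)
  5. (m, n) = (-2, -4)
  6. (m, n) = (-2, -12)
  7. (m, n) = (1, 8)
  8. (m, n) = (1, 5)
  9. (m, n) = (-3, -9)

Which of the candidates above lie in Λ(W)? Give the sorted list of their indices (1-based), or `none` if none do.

none

Numerically τ ≈ 5.192582 and τ' = −1/τ ≈ -0.192582.
candidate 1: (m,n)=(7,4) → π∥ = 7+4·τ ≈ 27.770330, π⊥ = 7+4·τ' ≈ 6.229670 ∉ [-1.2, -0.8) ⇒ out
candidate 2: (m,n)=(-3,8) → π∥ = -3+8·τ ≈ 38.540659, π⊥ = -3+8·τ' ≈ -4.540659 ∉ [-1.2, -0.8) ⇒ out
candidate 3: (m,n)=(8,-4) → π∥ = 8-4·τ ≈ -12.770330, π⊥ = 8-4·τ' ≈ 8.770330 ∉ [-1.2, -0.8) ⇒ out
candidate 4: (m,n)=(2,9) → π∥ = 2+9·τ ≈ 48.733242, π⊥ = 2+9·τ' ≈ 0.266758 ∉ [-1.2, -0.8) ⇒ out
candidate 5: (m,n)=(-2,-4) → π∥ = -2-4·τ ≈ -22.770330, π⊥ = -2-4·τ' ≈ -1.229670 ∉ [-1.2, -0.8) ⇒ out
candidate 6: (m,n)=(-2,-12) → π∥ = -2-12·τ ≈ -64.310989, π⊥ = -2-12·τ' ≈ 0.310989 ∉ [-1.2, -0.8) ⇒ out
candidate 7: (m,n)=(1,8) → π∥ = 1+8·τ ≈ 42.540659, π⊥ = 1+8·τ' ≈ -0.540659 ∉ [-1.2, -0.8) ⇒ out
candidate 8: (m,n)=(1,5) → π∥ = 1+5·τ ≈ 26.962912, π⊥ = 1+5·τ' ≈ 0.037088 ∉ [-1.2, -0.8) ⇒ out
candidate 9: (m,n)=(-3,-9) → π∥ = -3-9·τ ≈ -49.733242, π⊥ = -3-9·τ' ≈ -1.266758 ∉ [-1.2, -0.8) ⇒ out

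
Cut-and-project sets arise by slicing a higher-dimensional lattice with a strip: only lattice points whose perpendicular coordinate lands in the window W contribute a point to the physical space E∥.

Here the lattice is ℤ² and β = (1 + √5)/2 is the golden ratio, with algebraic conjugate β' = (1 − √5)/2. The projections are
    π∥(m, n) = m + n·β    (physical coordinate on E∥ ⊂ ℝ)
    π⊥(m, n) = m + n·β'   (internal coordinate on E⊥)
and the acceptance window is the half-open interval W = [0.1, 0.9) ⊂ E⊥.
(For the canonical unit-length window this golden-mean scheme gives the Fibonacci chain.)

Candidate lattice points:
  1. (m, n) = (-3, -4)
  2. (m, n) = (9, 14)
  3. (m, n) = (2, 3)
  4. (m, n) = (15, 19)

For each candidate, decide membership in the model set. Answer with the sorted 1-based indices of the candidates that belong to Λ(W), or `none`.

β' = (1−√5)/2 ≈ -0.61803.
#1 (-3,-4): internal coord -3 + (-4)·β' = -0.52786; -0.52786 ∉ [0.1, 0.9) → out
#2 (9,14): internal coord 9 + (14)·β' = +0.34752; +0.34752 ∈ [0.1, 0.9) → IN Λ
#3 (2,3): internal coord 2 + (3)·β' = +0.14590; +0.14590 ∈ [0.1, 0.9) → IN Λ
#4 (15,19): internal coord 15 + (19)·β' = +3.25735; +3.25735 ∉ [0.1, 0.9) → out

2, 3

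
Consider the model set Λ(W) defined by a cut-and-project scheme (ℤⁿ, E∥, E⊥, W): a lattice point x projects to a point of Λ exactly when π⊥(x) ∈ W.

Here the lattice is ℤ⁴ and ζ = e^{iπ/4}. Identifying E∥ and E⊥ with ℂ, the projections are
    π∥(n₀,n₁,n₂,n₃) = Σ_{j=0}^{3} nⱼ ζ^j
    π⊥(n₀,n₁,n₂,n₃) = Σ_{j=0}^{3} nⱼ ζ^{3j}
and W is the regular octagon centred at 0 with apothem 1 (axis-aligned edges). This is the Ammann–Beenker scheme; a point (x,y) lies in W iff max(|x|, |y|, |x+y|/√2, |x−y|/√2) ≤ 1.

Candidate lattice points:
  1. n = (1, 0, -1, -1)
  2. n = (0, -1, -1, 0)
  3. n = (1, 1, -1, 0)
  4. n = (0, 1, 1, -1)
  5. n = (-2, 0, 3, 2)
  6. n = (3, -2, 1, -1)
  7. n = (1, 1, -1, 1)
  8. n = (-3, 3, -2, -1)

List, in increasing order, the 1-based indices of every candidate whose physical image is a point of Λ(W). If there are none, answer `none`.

1, 2

With ζ = e^{iπ/4} the internal vectors are ζ^0,ζ^3,ζ^6,ζ^9.
candidate 1: n = (1, 0, -1, -1) → π⊥ ≈ (+0.292893, +0.292893); max(|x|,|y|,|x±y|/√2) = 0.414214 ≤ 1 ⇒ ∈ W
candidate 2: n = (0, -1, -1, 0) → π⊥ ≈ (+0.707107, +0.292893); max(|x|,|y|,|x±y|/√2) = 0.707107 ≤ 1 ⇒ ∈ W
candidate 3: n = (1, 1, -1, 0) → π⊥ ≈ (+0.292893, +1.707107); max(|x|,|y|,|x±y|/√2) = 1.707107 > 1 ⇒ ∉ W
candidate 4: n = (0, 1, 1, -1) → π⊥ ≈ (-1.414214, -1.000000); max(|x|,|y|,|x±y|/√2) = 1.707107 > 1 ⇒ ∉ W
candidate 5: n = (-2, 0, 3, 2) → π⊥ ≈ (-0.585786, -1.585786); max(|x|,|y|,|x±y|/√2) = 1.585786 > 1 ⇒ ∉ W
candidate 6: n = (3, -2, 1, -1) → π⊥ ≈ (+3.707107, -3.121320); max(|x|,|y|,|x±y|/√2) = 4.828427 > 1 ⇒ ∉ W
candidate 7: n = (1, 1, -1, 1) → π⊥ ≈ (+1.000000, +2.414214); max(|x|,|y|,|x±y|/√2) = 2.414214 > 1 ⇒ ∉ W
candidate 8: n = (-3, 3, -2, -1) → π⊥ ≈ (-5.828427, +3.414214); max(|x|,|y|,|x±y|/√2) = 6.535534 > 1 ⇒ ∉ W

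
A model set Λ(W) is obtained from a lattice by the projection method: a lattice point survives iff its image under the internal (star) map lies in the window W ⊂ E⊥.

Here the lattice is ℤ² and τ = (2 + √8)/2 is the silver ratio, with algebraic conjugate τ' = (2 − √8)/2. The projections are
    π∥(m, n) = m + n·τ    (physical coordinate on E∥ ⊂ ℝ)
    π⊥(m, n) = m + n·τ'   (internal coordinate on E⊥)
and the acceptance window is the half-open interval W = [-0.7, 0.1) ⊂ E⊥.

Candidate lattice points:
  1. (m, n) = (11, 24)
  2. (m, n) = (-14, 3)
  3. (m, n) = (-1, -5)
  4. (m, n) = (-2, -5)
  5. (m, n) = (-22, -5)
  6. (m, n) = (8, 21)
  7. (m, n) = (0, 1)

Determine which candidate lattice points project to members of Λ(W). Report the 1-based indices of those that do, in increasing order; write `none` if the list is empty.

4, 6, 7

Compute τ' = (2−√8)/2 = -0.4142, so π⊥(m,n) = m -0.4142·n.
[1] lift (11,24): star map gives 1.0589; window check -0.7 ≤ 1.0589 < 0.1 is false → out
[2] lift (-14,3): star map gives -15.2426; window check -0.7 ≤ -15.2426 < 0.1 is false → out
[3] lift (-1,-5): star map gives 1.0711; window check -0.7 ≤ 1.0711 < 0.1 is false → out
[4] lift (-2,-5): star map gives 0.0711; window check -0.7 ≤ 0.0711 < 0.1 is true → IN Λ
[5] lift (-22,-5): star map gives -19.9289; window check -0.7 ≤ -19.9289 < 0.1 is false → out
[6] lift (8,21): star map gives -0.6985; window check -0.7 ≤ -0.6985 < 0.1 is true → IN Λ
[7] lift (0,1): star map gives -0.4142; window check -0.7 ≤ -0.4142 < 0.1 is true → IN Λ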